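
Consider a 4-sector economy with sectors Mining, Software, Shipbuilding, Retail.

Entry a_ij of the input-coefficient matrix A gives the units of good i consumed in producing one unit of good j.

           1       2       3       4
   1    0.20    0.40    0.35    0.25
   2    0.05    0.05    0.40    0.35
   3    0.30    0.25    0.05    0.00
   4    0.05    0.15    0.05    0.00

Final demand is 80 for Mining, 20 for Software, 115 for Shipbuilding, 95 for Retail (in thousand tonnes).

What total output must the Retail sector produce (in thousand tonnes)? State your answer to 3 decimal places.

I − A =
  [   0.80    -0.40    -0.35    -0.25]
  [  -0.05     0.95    -0.40    -0.35]
  [  -0.30    -0.25     0.95     0.00]
  [  -0.05    -0.15    -0.05     1.00]
Compute the cofactors C_ij = (−1)^(i+j)·(3×3 minor ij) of I−A; the adjugate is their transpose:
adj(I−A) = Cᵀ =
  [ 0.748250   0.506250   0.508000   0.364250]
  [ 0.189375   0.639375   0.353250   0.271125]
  [ 0.286125   0.328125   0.677250   0.186375]
  [ 0.080125   0.137625   0.112250   0.470875]
det(I−A) = Σ_j (I−A)_1j·C_1j = (0.80)(0.748250) + (-0.40)(0.189375) + (-0.35)(0.286125) + (-0.25)(0.080125) = 0.402675
(I − A)⁻¹ = adj(I−A) / det(I−A) ≈
  [   1.8582     1.2572     1.2616     0.9046]
  [   0.4703     1.5878     0.8773     0.6733]
  [   0.7106     0.8149     1.6819     0.4628]
  [   0.1990     0.3418     0.2788     1.1694]
x = (I − A)⁻¹ d = adj(I−A)·d / det(I−A), with det(I−A) = 0.402675:
  x_1 = (0.748250·80 + 0.506250·20 + 0.508000·115 + 0.364250·95) / 0.402675 = 163.00875 / 0.402675 ≈ 404.815
  x_2 = (0.189375·80 + 0.639375·20 + 0.353250·115 + 0.271125·95) / 0.402675 = 94.318125 / 0.402675 ≈ 234.229
  x_3 = (0.286125·80 + 0.328125·20 + 0.677250·115 + 0.186375·95) / 0.402675 = 125.041875 / 0.402675 ≈ 310.528
  x_4 = (0.080125·80 + 0.137625·20 + 0.112250·115 + 0.470875·95) / 0.402675 = 66.804375 / 0.402675 ≈ 165.901

x_4 = 165.901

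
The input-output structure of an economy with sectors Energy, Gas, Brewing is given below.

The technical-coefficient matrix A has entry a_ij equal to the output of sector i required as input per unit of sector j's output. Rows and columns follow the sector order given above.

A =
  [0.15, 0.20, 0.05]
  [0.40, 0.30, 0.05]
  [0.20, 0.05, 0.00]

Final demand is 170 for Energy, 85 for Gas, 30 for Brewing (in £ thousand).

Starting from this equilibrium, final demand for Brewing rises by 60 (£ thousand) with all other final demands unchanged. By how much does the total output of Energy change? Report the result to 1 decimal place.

Δx_1 = 5.4

I − A =
  [   0.85    -0.20    -0.05]
  [  -0.40     0.70    -0.05]
  [  -0.20    -0.05     1.00]
Cofactors of I−A, C_ij = (−1)^(i+j)·(minor ij) (rows/columns in the sector order above):
  C_11 = (0.70)(1.00) − (-0.05)(-0.05) = 0.6975
  C_12 = −[(-0.40)(1.00) − (-0.05)(-0.20)] = 0.4100
  C_13 = (-0.40)(-0.05) − (0.70)(-0.20) = 0.1600
  C_21 = −[(-0.20)(1.00) − (-0.05)(-0.05)] = 0.2025
  C_22 = (0.85)(1.00) − (-0.05)(-0.20) = 0.8400
  C_23 = −[(0.85)(-0.05) − (-0.20)(-0.20)] = 0.0825
  C_31 = (-0.20)(-0.05) − (-0.05)(0.70) = 0.0450
  C_32 = −[(0.85)(-0.05) − (-0.05)(-0.40)] = 0.0625
  C_33 = (0.85)(0.70) − (-0.20)(-0.40) = 0.5150
det(I−A) = Σ_j (I−A)_1j·C_1j = (0.85)(0.6975) + (-0.20)(0.4100) + (-0.05)(0.1600) = 0.502875
adj(I−A) = Cᵀ =
  [ 0.6975   0.2025   0.0450]
  [ 0.4100   0.8400   0.0625]
  [ 0.1600   0.0825   0.5150]
(I − A)⁻¹ = adj(I−A) / det(I−A) ≈
  [   1.3870     0.4027     0.0895]
  [   0.8153     1.6704     0.1243]
  [   0.3182     0.1641     1.0241]
Δx = (I − A)⁻¹ Δd with Δd having +60 in the Brewing component and 0 elsewhere.
So Δx_1 = L_13 · (+60), where L_13 = adj(I−A)_13 / det(I−A) = 0.0450 / 0.502875.
Δx_1 = 0.0450 × (+60) / 0.502875 = 2.70 / 0.502875 ≈ 5.4.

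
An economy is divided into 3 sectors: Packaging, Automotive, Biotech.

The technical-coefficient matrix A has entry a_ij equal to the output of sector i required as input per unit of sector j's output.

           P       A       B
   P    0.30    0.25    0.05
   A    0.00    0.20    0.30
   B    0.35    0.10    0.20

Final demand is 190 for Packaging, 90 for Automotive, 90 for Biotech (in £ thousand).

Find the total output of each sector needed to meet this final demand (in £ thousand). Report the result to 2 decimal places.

I − A =
  [   0.70    -0.25    -0.05]
  [   0.00     0.80    -0.30]
  [  -0.35    -0.10     0.80]
Cofactors of I−A, C_ij = (−1)^(i+j)·(minor ij) (rows/columns in the sector order above):
  C_11 = (0.80)(0.80) − (-0.30)(-0.10) = 0.6100
  C_12 = −[(0.00)(0.80) − (-0.30)(-0.35)] = 0.1050
  C_13 = (0.00)(-0.10) − (0.80)(-0.35) = 0.2800
  C_21 = −[(-0.25)(0.80) − (-0.05)(-0.10)] = 0.2050
  C_22 = (0.70)(0.80) − (-0.05)(-0.35) = 0.5425
  C_23 = −[(0.70)(-0.10) − (-0.25)(-0.35)] = 0.1575
  C_31 = (-0.25)(-0.30) − (-0.05)(0.80) = 0.1150
  C_32 = −[(0.70)(-0.30) − (-0.05)(0.00)] = 0.2100
  C_33 = (0.70)(0.80) − (-0.25)(0.00) = 0.5600
det(I−A) = Σ_j (I−A)_1j·C_1j = (0.70)(0.6100) + (-0.25)(0.1050) + (-0.05)(0.2800) = 0.38675
adj(I−A) = Cᵀ =
  [ 0.6100   0.2050   0.1150]
  [ 0.1050   0.5425   0.2100]
  [ 0.2800   0.1575   0.5600]
(I − A)⁻¹ = adj(I−A) / det(I−A) ≈
  [   1.5772     0.5301     0.2973]
  [   0.2715     1.4027     0.5430]
  [   0.7240     0.4072     1.4480]
x = (I − A)⁻¹ d = adj(I−A)·d / det(I−A), with det(I−A) = 0.38675:
  x_P = (0.6100·190 + 0.2050·90 + 0.1150·90) / 0.38675 = 144.70 / 0.38675 ≈ 374.14
  x_A = (0.1050·190 + 0.5425·90 + 0.2100·90) / 0.38675 = 87.675 / 0.38675 ≈ 226.70
  x_B = (0.2800·190 + 0.1575·90 + 0.5600·90) / 0.38675 = 117.775 / 0.38675 ≈ 304.52

x_P = 374.14, x_A = 226.70, x_B = 304.52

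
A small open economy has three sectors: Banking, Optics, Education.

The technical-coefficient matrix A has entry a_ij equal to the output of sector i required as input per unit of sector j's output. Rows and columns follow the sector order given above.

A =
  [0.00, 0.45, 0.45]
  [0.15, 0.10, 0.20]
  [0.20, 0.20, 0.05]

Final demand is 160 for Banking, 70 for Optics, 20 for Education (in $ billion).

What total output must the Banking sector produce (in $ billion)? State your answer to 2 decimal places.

I − A =
  [   1.00    -0.45    -0.45]
  [  -0.15     0.90    -0.20]
  [  -0.20    -0.20     0.95]
Cofactors of I−A, C_ij = (−1)^(i+j)·(minor ij) (rows/columns in the sector order above):
  C_11 = (0.90)(0.95) − (-0.20)(-0.20) = 0.8150
  C_12 = −[(-0.15)(0.95) − (-0.20)(-0.20)] = 0.1825
  C_13 = (-0.15)(-0.20) − (0.90)(-0.20) = 0.2100
  C_21 = −[(-0.45)(0.95) − (-0.45)(-0.20)] = 0.5175
  C_22 = (1.00)(0.95) − (-0.45)(-0.20) = 0.8600
  C_23 = −[(1.00)(-0.20) − (-0.45)(-0.20)] = 0.2900
  C_31 = (-0.45)(-0.20) − (-0.45)(0.90) = 0.4950
  C_32 = −[(1.00)(-0.20) − (-0.45)(-0.15)] = 0.2675
  C_33 = (1.00)(0.90) − (-0.45)(-0.15) = 0.8325
det(I−A) = Σ_j (I−A)_1j·C_1j = (1.00)(0.8150) + (-0.45)(0.1825) + (-0.45)(0.2100) = 0.638375
adj(I−A) = Cᵀ =
  [ 0.8150   0.5175   0.4950]
  [ 0.1825   0.8600   0.2675]
  [ 0.2100   0.2900   0.8325]
(I − A)⁻¹ = adj(I−A) / det(I−A) ≈
  [   1.2767     0.8107     0.7754]
  [   0.2859     1.3472     0.4190]
  [   0.3290     0.4543     1.3041]
x = (I − A)⁻¹ d = adj(I−A)·d / det(I−A), with det(I−A) = 0.638375:
  x_1 = (0.8150·160 + 0.5175·70 + 0.4950·20) / 0.638375 = 176.525 / 0.638375 ≈ 276.52
  x_2 = (0.1825·160 + 0.8600·70 + 0.2675·20) / 0.638375 = 94.75 / 0.638375 ≈ 148.42
  x_3 = (0.2100·160 + 0.2900·70 + 0.8325·20) / 0.638375 = 70.55 / 0.638375 ≈ 110.51

x_1 = 276.52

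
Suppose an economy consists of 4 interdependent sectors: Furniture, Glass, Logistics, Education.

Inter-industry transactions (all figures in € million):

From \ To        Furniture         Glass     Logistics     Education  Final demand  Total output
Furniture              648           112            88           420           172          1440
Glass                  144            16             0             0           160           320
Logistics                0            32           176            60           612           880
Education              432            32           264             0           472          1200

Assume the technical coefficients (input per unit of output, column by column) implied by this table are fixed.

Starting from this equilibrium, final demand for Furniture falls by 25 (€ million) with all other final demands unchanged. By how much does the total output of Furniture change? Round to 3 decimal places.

Technical coefficients a_ij = z_ij / X_j:
  a_FF = 648/1440 = 0.45, a_GF = 144/1440 = 0.10, a_LF = 0/1440 = 0.00, a_EF = 432/1440 = 0.30
  a_FG = 112/320 = 0.35, a_GG = 16/320 = 0.05, a_LG = 32/320 = 0.10, a_EG = 32/320 = 0.10
  a_FL = 88/880 = 0.10, a_GL = 0/880 = 0.00, a_LL = 176/880 = 0.20, a_EL = 264/880 = 0.30
  a_FE = 420/1200 = 0.35, a_GE = 0/1200 = 0.00, a_LE = 60/1200 = 0.05, a_EE = 0/1200 = 0.00
I − A =
  [   0.55    -0.35    -0.10    -0.35]
  [  -0.10     0.95     0.00     0.00]
  [   0.00    -0.10     0.80    -0.05]
  [  -0.30    -0.10    -0.30     1.00]
Compute the cofactors C_ij = (−1)^(i+j)·(3×3 minor ij) of I−A; the adjugate is their transpose:
adj(I−A) = Cᵀ =
  [ 0.745750   0.323750   0.194750   0.270750]
  [ 0.078500   0.346250   0.020500   0.028500]
  [ 0.024750   0.052500   0.384250   0.027875]
  [ 0.239000   0.147500   0.175750   0.389000]
det(I−A) = Σ_j (I−A)_1j·C_1j = (0.55)(0.745750) + (-0.35)(0.078500) + (-0.10)(0.024750) + (-0.35)(0.239000) = 0.2965625
(I − A)⁻¹ = adj(I−A) / det(I−A) ≈
  [   2.5146     1.0917     0.6567     0.9130]
  [   0.2647     1.1675     0.0691     0.0961]
  [   0.0835     0.1770     1.2957     0.0940]
  [   0.8059     0.4974     0.5926     1.3117]
Δx = (I − A)⁻¹ Δd with Δd having -25 in the Furniture component and 0 elsewhere.
So Δx_F = L_FF · (-25), where L_FF = adj(I−A)_FF / det(I−A) = 0.745750 / 0.2965625.
Δx_F = 0.745750 × (-25) / 0.2965625 = -18.64375 / 0.2965625 ≈ -62.866.

Δx_F = -62.866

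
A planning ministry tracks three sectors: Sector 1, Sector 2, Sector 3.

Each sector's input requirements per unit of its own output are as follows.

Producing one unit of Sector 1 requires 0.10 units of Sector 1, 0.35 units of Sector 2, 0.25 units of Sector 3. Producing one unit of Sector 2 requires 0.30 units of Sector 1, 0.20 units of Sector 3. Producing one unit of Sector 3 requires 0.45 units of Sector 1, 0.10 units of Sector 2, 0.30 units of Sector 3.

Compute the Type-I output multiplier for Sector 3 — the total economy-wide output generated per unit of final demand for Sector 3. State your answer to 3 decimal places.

m_3 = 3.934

I − A =
  [   0.90    -0.30    -0.45]
  [  -0.35     1.00    -0.10]
  [  -0.25    -0.20     0.70]
Cofactors of I−A, C_ij = (−1)^(i+j)·(minor ij) (rows/columns in the sector order above):
  C_11 = (1.00)(0.70) − (-0.10)(-0.20) = 0.6800
  C_12 = −[(-0.35)(0.70) − (-0.10)(-0.25)] = 0.2700
  C_13 = (-0.35)(-0.20) − (1.00)(-0.25) = 0.3200
  C_21 = −[(-0.30)(0.70) − (-0.45)(-0.20)] = 0.3000
  C_22 = (0.90)(0.70) − (-0.45)(-0.25) = 0.5175
  C_23 = −[(0.90)(-0.20) − (-0.30)(-0.25)] = 0.2550
  C_31 = (-0.30)(-0.10) − (-0.45)(1.00) = 0.4800
  C_32 = −[(0.90)(-0.10) − (-0.45)(-0.35)] = 0.2475
  C_33 = (0.90)(1.00) − (-0.30)(-0.35) = 0.7950
det(I−A) = Σ_j (I−A)_1j·C_1j = (0.90)(0.6800) + (-0.30)(0.2700) + (-0.45)(0.3200) = 0.3870
adj(I−A) = Cᵀ =
  [ 0.6800   0.3000   0.4800]
  [ 0.2700   0.5175   0.2475]
  [ 0.3200   0.2550   0.7950]
(I − A)⁻¹ = adj(I−A) / det(I−A) ≈
  [   1.7571     0.7752     1.2403]
  [   0.6977     1.3372     0.6395]
  [   0.8269     0.6589     2.0543]
The output multiplier for sector j is the column-j sum of the Leontief inverse (I − A)⁻¹ = adj(I−A) / det(I−A).
Column 3 of adj(I−A): (0.4800, 0.2475, 0.7950); det(I−A) = 0.3870.
m_3 = (0.4800 + 0.2475 + 0.7950) / 0.3870 = 1.5225 / 0.3870 ≈ 3.934.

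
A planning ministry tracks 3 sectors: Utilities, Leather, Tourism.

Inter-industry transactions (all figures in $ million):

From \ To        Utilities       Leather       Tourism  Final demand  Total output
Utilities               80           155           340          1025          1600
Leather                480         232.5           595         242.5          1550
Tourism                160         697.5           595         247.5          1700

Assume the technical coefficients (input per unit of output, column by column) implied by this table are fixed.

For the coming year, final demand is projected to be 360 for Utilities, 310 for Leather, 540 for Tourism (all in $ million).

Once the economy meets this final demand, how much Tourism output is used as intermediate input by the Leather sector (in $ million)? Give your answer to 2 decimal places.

z_TL = 700.69

Technical coefficients a_ij = z_ij / X_j:
  a_UU = 80/1600 = 0.05, a_LU = 480/1600 = 0.30, a_TU = 160/1600 = 0.10
  a_UL = 155/1550 = 0.10, a_LL = 232.5/1550 = 0.15, a_TL = 697.5/1550 = 0.45
  a_UT = 340/1700 = 0.20, a_LT = 595/1700 = 0.35, a_TT = 595/1700 = 0.35
I − A =
  [   0.95    -0.10    -0.20]
  [  -0.30     0.85    -0.35]
  [  -0.10    -0.45     0.65]
Cofactors of I−A, C_ij = (−1)^(i+j)·(minor ij) (rows/columns in the sector order above):
  C_11 = (0.85)(0.65) − (-0.35)(-0.45) = 0.3950
  C_12 = −[(-0.30)(0.65) − (-0.35)(-0.10)] = 0.2300
  C_13 = (-0.30)(-0.45) − (0.85)(-0.10) = 0.2200
  C_21 = −[(-0.10)(0.65) − (-0.20)(-0.45)] = 0.1550
  C_22 = (0.95)(0.65) − (-0.20)(-0.10) = 0.5975
  C_23 = −[(0.95)(-0.45) − (-0.10)(-0.10)] = 0.4375
  C_31 = (-0.10)(-0.35) − (-0.20)(0.85) = 0.2050
  C_32 = −[(0.95)(-0.35) − (-0.20)(-0.30)] = 0.3925
  C_33 = (0.95)(0.85) − (-0.10)(-0.30) = 0.7775
det(I−A) = Σ_j (I−A)_1j·C_1j = (0.95)(0.3950) + (-0.10)(0.2300) + (-0.20)(0.2200) = 0.30825
adj(I−A) = Cᵀ =
  [ 0.3950   0.1550   0.2050]
  [ 0.2300   0.5975   0.3925]
  [ 0.2200   0.4375   0.7775]
(I − A)⁻¹ = adj(I−A) / det(I−A) ≈
  [   1.2814     0.5028     0.6650]
  [   0.7461     1.9384     1.2733]
  [   0.7137     1.4193     2.5223]
First solve x = (I − A)⁻¹ d = adj(I−A)·d / det(I−A); in particular x_L = (0.2300·360 + 0.5975·310 + 0.3925·540) / 0.30825 = 479.975 / 0.30825 ≈ 1557.0965.
Intermediate flow from T to L: z_TL = a_TL · x_L = 0.45 × 479.975 / 0.30825 = 215.98875 / 0.30825 ≈ 700.69.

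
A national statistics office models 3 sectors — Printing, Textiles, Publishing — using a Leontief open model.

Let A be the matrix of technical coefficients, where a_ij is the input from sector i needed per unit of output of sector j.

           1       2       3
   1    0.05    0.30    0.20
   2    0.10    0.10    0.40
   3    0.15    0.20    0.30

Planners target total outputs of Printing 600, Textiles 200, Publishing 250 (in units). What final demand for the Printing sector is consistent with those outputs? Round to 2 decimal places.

I − A =
  [   0.95    -0.30    -0.20]
  [  -0.10     0.90    -0.40]
  [  -0.15    -0.20     0.70]
d = (I − A) x:
  d_1 = (+0.95)·600 + (-0.30)·200 + (-0.20)·250 = 460.00
  d_2 = (-0.10)·600 + (+0.90)·200 + (-0.40)·250 = 20.00
  d_3 = (-0.15)·600 + (-0.20)·200 + (+0.70)·250 = 45.00

d_1 = 460.00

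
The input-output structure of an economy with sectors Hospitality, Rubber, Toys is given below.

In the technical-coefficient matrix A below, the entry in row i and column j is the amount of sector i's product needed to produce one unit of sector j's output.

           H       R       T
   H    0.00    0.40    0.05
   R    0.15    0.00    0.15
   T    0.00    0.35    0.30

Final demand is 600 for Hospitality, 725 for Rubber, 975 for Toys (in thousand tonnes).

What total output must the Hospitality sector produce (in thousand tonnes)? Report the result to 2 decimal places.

I − A =
  [   1.00    -0.40    -0.05]
  [  -0.15     1.00    -0.15]
  [   0.00    -0.35     0.70]
Cofactors of I−A, C_ij = (−1)^(i+j)·(minor ij) (rows/columns in the sector order above):
  C_11 = (1.00)(0.70) − (-0.15)(-0.35) = 0.6475
  C_12 = −[(-0.15)(0.70) − (-0.15)(0.00)] = 0.1050
  C_13 = (-0.15)(-0.35) − (1.00)(0.00) = 0.0525
  C_21 = −[(-0.40)(0.70) − (-0.05)(-0.35)] = 0.2975
  C_22 = (1.00)(0.70) − (-0.05)(0.00) = 0.7000
  C_23 = −[(1.00)(-0.35) − (-0.40)(0.00)] = 0.3500
  C_31 = (-0.40)(-0.15) − (-0.05)(1.00) = 0.1100
  C_32 = −[(1.00)(-0.15) − (-0.05)(-0.15)] = 0.1575
  C_33 = (1.00)(1.00) − (-0.40)(-0.15) = 0.9400
det(I−A) = Σ_j (I−A)_1j·C_1j = (1.00)(0.6475) + (-0.40)(0.1050) + (-0.05)(0.0525) = 0.602875
adj(I−A) = Cᵀ =
  [ 0.6475   0.2975   0.1100]
  [ 0.1050   0.7000   0.1575]
  [ 0.0525   0.3500   0.9400]
(I − A)⁻¹ = adj(I−A) / det(I−A) ≈
  [   1.0740     0.4935     0.1825]
  [   0.1742     1.1611     0.2612]
  [   0.0871     0.5806     1.5592]
x = (I − A)⁻¹ d = adj(I−A)·d / det(I−A), with det(I−A) = 0.602875:
  x_H = (0.6475·600 + 0.2975·725 + 0.1100·975) / 0.602875 = 711.4375 / 0.602875 ≈ 1180.07
  x_R = (0.1050·600 + 0.7000·725 + 0.1575·975) / 0.602875 = 724.0625 / 0.602875 ≈ 1201.02
  x_T = (0.0525·600 + 0.3500·725 + 0.9400·975) / 0.602875 = 1201.75 / 0.602875 ≈ 1993.37

x_H = 1180.07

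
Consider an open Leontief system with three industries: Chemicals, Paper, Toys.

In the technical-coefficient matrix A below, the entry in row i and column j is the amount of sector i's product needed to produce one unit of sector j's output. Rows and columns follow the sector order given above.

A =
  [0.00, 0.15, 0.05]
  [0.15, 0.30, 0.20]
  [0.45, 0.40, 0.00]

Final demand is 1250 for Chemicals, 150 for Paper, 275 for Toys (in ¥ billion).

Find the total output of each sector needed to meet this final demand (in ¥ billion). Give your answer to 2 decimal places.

I − A =
  [   1.00    -0.15    -0.05]
  [  -0.15     0.70    -0.20]
  [  -0.45    -0.40     1.00]
Cofactors of I−A, C_ij = (−1)^(i+j)·(minor ij) (rows/columns in the sector order above):
  C_11 = (0.70)(1.00) − (-0.20)(-0.40) = 0.6200
  C_12 = −[(-0.15)(1.00) − (-0.20)(-0.45)] = 0.2400
  C_13 = (-0.15)(-0.40) − (0.70)(-0.45) = 0.3750
  C_21 = −[(-0.15)(1.00) − (-0.05)(-0.40)] = 0.1700
  C_22 = (1.00)(1.00) − (-0.05)(-0.45) = 0.9775
  C_23 = −[(1.00)(-0.40) − (-0.15)(-0.45)] = 0.4675
  C_31 = (-0.15)(-0.20) − (-0.05)(0.70) = 0.0650
  C_32 = −[(1.00)(-0.20) − (-0.05)(-0.15)] = 0.2075
  C_33 = (1.00)(0.70) − (-0.15)(-0.15) = 0.6775
det(I−A) = Σ_j (I−A)_1j·C_1j = (1.00)(0.6200) + (-0.15)(0.2400) + (-0.05)(0.3750) = 0.56525
adj(I−A) = Cᵀ =
  [ 0.6200   0.1700   0.0650]
  [ 0.2400   0.9775   0.2075]
  [ 0.3750   0.4675   0.6775]
(I − A)⁻¹ = adj(I−A) / det(I−A) ≈
  [   1.0969     0.3008     0.1150]
  [   0.4246     1.7293     0.3671]
  [   0.6634     0.8271     1.1986]
x = (I − A)⁻¹ d = adj(I−A)·d / det(I−A), with det(I−A) = 0.56525:
  x_C = (0.6200·1250 + 0.1700·150 + 0.0650·275) / 0.56525 = 818.375 / 0.56525 ≈ 1447.81
  x_P = (0.2400·1250 + 0.9775·150 + 0.2075·275) / 0.56525 = 503.6875 / 0.56525 ≈ 891.09
  x_T = (0.3750·1250 + 0.4675·150 + 0.6775·275) / 0.56525 = 725.1875 / 0.56525 ≈ 1282.95

x_C = 1447.81, x_P = 891.09, x_T = 1282.95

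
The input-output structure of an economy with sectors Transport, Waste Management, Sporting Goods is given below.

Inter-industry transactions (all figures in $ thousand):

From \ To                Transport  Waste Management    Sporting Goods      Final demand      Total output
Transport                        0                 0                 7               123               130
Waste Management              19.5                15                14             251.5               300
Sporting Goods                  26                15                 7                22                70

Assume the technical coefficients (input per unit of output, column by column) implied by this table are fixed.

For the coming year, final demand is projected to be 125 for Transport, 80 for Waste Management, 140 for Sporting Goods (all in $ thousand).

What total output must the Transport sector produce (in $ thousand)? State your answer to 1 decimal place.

x_1 = 144.6

Technical coefficients a_ij = z_ij / X_j:
  a_11 = 0/130 = 0.00, a_21 = 19.5/130 = 0.15, a_31 = 26/130 = 0.20
  a_12 = 0/300 = 0.00, a_22 = 15/300 = 0.05, a_32 = 15/300 = 0.05
  a_13 = 7/70 = 0.10, a_23 = 14/70 = 0.20, a_33 = 7/70 = 0.10
I − A =
  [   1.00     0.00    -0.10]
  [  -0.15     0.95    -0.20]
  [  -0.20    -0.05     0.90]
Cofactors of I−A, C_ij = (−1)^(i+j)·(minor ij) (rows/columns in the sector order above):
  C_11 = (0.95)(0.90) − (-0.20)(-0.05) = 0.8450
  C_12 = −[(-0.15)(0.90) − (-0.20)(-0.20)] = 0.1750
  C_13 = (-0.15)(-0.05) − (0.95)(-0.20) = 0.1975
  C_21 = −[(0.00)(0.90) − (-0.10)(-0.05)] = 0.0050
  C_22 = (1.00)(0.90) − (-0.10)(-0.20) = 0.8800
  C_23 = −[(1.00)(-0.05) − (0.00)(-0.20)] = 0.0500
  C_31 = (0.00)(-0.20) − (-0.10)(0.95) = 0.0950
  C_32 = −[(1.00)(-0.20) − (-0.10)(-0.15)] = 0.2150
  C_33 = (1.00)(0.95) − (0.00)(-0.15) = 0.9500
det(I−A) = Σ_j (I−A)_1j·C_1j = (1.00)(0.8450) + (0.00)(0.1750) + (-0.10)(0.1975) = 0.82525
adj(I−A) = Cᵀ =
  [ 0.8450   0.0050   0.0950]
  [ 0.1750   0.8800   0.2150]
  [ 0.1975   0.0500   0.9500]
(I − A)⁻¹ = adj(I−A) / det(I−A) ≈
  [   1.0239     0.0061     0.1151]
  [   0.2121     1.0663     0.2605]
  [   0.2393     0.0606     1.1512]
x = (I − A)⁻¹ d = adj(I−A)·d / det(I−A), with det(I−A) = 0.82525:
  x_1 = (0.8450·125 + 0.0050·80 + 0.0950·140) / 0.82525 = 119.325 / 0.82525 ≈ 144.6
  x_2 = (0.1750·125 + 0.8800·80 + 0.2150·140) / 0.82525 = 122.375 / 0.82525 ≈ 148.3
  x_3 = (0.1975·125 + 0.0500·80 + 0.9500·140) / 0.82525 = 161.6875 / 0.82525 ≈ 195.9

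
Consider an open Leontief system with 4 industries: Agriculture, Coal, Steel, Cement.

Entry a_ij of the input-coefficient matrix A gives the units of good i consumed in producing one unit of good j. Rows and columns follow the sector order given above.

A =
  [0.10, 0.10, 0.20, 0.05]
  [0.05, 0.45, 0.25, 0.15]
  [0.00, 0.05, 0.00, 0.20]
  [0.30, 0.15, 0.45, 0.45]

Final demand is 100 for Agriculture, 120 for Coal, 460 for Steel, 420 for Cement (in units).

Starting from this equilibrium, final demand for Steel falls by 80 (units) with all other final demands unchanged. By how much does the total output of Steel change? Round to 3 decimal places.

I − A =
  [   0.90    -0.10    -0.20    -0.05]
  [  -0.05     0.55    -0.25    -0.15]
  [   0.00    -0.05     1.00    -0.20]
  [  -0.30    -0.15    -0.45     0.55]
Compute the cofactors C_ij = (−1)^(i+j)·(3×3 minor ij) of I−A; the adjugate is their transpose:
adj(I−A) = Cᵀ =
  [ 0.212750   0.066125   0.090750   0.070375]
  [ 0.083000   0.387000   0.196375   0.184500]
  [ 0.038125   0.057000   0.236125   0.104875]
  [ 0.169875   0.188250   0.296250   0.478250]
det(I−A) = Σ_j (I−A)_1j·C_1j = (0.90)(0.212750) + (-0.10)(0.083000) + (-0.20)(0.038125) + (-0.05)(0.169875) = 0.16705625
(I − A)⁻¹ = adj(I−A) / det(I−A) ≈
  [   1.2735     0.3958     0.5432     0.4213]
  [   0.4968     2.3166     1.1755     1.1044]
  [   0.2282     0.3412     1.4134     0.6278]
  [   1.0169     1.1269     1.7734     2.8628]
Δx = (I − A)⁻¹ Δd with Δd having -80 in the Steel component and 0 elsewhere.
So Δx_3 = L_33 · (-80), where L_33 = adj(I−A)_33 / det(I−A) = 0.236125 / 0.16705625.
Δx_3 = 0.236125 × (-80) / 0.16705625 = -18.89 / 0.16705625 ≈ -113.076.

Δx_3 = -113.076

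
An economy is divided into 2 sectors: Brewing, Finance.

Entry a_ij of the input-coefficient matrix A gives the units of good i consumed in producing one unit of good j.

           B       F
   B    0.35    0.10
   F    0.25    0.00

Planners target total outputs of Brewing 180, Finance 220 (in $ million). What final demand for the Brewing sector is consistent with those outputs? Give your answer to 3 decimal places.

I − A =
  [   0.65    -0.10]
  [  -0.25     1.00]
d = (I − A) x:
  d_B = (+0.65)·180 + (-0.10)·220 = 95.000
  d_F = (-0.25)·180 + (+1.00)·220 = 175.000

d_B = 95.000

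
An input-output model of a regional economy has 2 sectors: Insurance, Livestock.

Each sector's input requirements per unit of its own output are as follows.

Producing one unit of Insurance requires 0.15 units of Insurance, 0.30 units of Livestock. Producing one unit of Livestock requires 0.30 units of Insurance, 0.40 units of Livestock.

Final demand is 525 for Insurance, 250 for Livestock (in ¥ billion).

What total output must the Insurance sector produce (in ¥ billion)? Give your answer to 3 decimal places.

I − A =
  [   0.85    -0.30]
  [  -0.30     0.60]
det(I−A) = (0.85)(0.60) − (-0.30)(-0.30) = 0.4200
adj(I−A) = [[0.60, 0.30], [0.30, 0.85]]
(I − A)⁻¹ = adj(I−A) / det(I−A) ≈
  [   1.4286     0.7143]
  [   0.7143     2.0238]
x = (I − A)⁻¹ d = adj(I−A)·d / det(I−A), with det(I−A) = 0.4200:
  x_1 = (0.60·525 + 0.30·250) / 0.4200 = 390.00 / 0.4200 ≈ 928.571
  x_2 = (0.30·525 + 0.85·250) / 0.4200 = 370.00 / 0.4200 ≈ 880.952

x_1 = 928.571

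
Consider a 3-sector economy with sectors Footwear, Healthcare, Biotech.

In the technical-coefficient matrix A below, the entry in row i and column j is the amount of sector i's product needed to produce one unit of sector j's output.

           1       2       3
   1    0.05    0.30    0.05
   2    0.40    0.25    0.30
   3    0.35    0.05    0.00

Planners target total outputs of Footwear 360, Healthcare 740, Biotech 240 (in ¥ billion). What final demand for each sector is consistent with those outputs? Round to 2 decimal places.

d_1 = 108.00, d_2 = 339.00, d_3 = 77.00

I − A =
  [   0.95    -0.30    -0.05]
  [  -0.40     0.75    -0.30]
  [  -0.35    -0.05     1.00]
d = (I − A) x:
  d_1 = (+0.95)·360 + (-0.30)·740 + (-0.05)·240 = 108.00
  d_2 = (-0.40)·360 + (+0.75)·740 + (-0.30)·240 = 339.00
  d_3 = (-0.35)·360 + (-0.05)·740 + (+1.00)·240 = 77.00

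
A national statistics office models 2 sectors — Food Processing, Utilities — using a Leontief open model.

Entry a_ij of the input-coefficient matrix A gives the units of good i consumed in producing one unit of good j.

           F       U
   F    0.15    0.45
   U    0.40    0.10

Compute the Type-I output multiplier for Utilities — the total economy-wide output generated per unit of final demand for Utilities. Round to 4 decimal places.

I − A =
  [   0.85    -0.45]
  [  -0.40     0.90]
det(I−A) = (0.85)(0.90) − (-0.45)(-0.40) = 0.5850
adj(I−A) = [[0.90, 0.45], [0.40, 0.85]]
(I − A)⁻¹ = adj(I−A) / det(I−A) ≈
  [   1.53846     0.76923]
  [   0.68376     1.45299]
The output multiplier for sector j is the column-j sum of the Leontief inverse (I − A)⁻¹ = adj(I−A) / det(I−A).
Column U of adj(I−A): (0.45, 0.85); det(I−A) = 0.5850.
m_U = (0.45 + 0.85) / 0.5850 = 1.30 / 0.5850 ≈ 2.2222.

m_U = 2.2222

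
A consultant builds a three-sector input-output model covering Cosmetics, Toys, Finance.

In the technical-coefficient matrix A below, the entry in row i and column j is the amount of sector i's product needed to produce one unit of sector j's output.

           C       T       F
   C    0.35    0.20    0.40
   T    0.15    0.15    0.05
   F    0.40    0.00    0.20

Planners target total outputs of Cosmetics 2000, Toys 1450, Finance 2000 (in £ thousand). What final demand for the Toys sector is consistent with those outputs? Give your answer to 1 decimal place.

I − A =
  [   0.65    -0.20    -0.40]
  [  -0.15     0.85    -0.05]
  [  -0.40     0.00     0.80]
d = (I − A) x:
  d_C = (+0.65)·2000 + (-0.20)·1450 + (-0.40)·2000 = 210.0
  d_T = (-0.15)·2000 + (+0.85)·1450 + (-0.05)·2000 = 832.5
  d_F = (-0.40)·2000 + (+0.00)·1450 + (+0.80)·2000 = 800.0

d_T = 832.5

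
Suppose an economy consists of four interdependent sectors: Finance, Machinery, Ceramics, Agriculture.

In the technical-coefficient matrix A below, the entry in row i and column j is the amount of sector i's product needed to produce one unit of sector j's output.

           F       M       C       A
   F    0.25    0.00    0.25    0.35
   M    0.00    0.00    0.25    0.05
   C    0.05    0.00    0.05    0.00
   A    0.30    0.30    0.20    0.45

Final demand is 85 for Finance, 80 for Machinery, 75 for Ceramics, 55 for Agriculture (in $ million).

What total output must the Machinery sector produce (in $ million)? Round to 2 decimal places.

I − A =
  [   0.75     0.00    -0.25    -0.35]
  [   0.00     1.00    -0.25    -0.05]
  [  -0.05     0.00     0.95     0.00]
  [  -0.30    -0.30    -0.20     0.55]
Compute the cofactors C_ij = (−1)^(i+j)·(3×3 minor ij) of I−A; the adjugate is their transpose:
adj(I−A) = Cᵀ =
  [ 0.508250   0.099750   0.230000   0.332500]
  [ 0.021625   0.281750   0.088125   0.039375]
  [ 0.026750   0.005250   0.296250   0.017500]
  [ 0.298750   0.210000   0.281250   0.700000]
det(I−A) = Σ_j (I−A)_1j·C_1j = (0.75)(0.508250) + (0.00)(0.021625) + (-0.25)(0.026750) + (-0.35)(0.298750) = 0.2699375
(I − A)⁻¹ = adj(I−A) / det(I−A) ≈
  [   1.8828     0.3695     0.8520     1.2318]
  [   0.0801     1.0438     0.3265     0.1459]
  [   0.0991     0.0194     1.0975     0.0648]
  [   1.1067     0.7780     1.0419     2.5932]
x = (I − A)⁻¹ d = adj(I−A)·d / det(I−A), with det(I−A) = 0.2699375:
  x_F = (0.508250·85 + 0.099750·80 + 0.230000·75 + 0.332500·55) / 0.2699375 = 86.71875 / 0.2699375 ≈ 321.25
  x_M = (0.021625·85 + 0.281750·80 + 0.088125·75 + 0.039375·55) / 0.2699375 = 33.153125 / 0.2699375 ≈ 122.82
  x_C = (0.026750·85 + 0.005250·80 + 0.296250·75 + 0.017500·55) / 0.2699375 = 25.875 / 0.2699375 ≈ 95.86
  x_A = (0.298750·85 + 0.210000·80 + 0.281250·75 + 0.700000·55) / 0.2699375 = 101.7875 / 0.2699375 ≈ 377.08

x_M = 122.82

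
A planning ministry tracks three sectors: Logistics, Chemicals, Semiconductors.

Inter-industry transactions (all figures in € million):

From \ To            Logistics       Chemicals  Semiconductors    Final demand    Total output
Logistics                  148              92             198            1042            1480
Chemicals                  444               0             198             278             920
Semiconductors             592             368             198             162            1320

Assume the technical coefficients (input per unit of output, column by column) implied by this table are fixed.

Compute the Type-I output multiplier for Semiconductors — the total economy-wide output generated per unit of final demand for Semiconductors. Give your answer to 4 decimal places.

m_3 = 2.0200

Technical coefficients a_ij = z_ij / X_j:
  a_11 = 148/1480 = 0.10, a_21 = 444/1480 = 0.30, a_31 = 592/1480 = 0.40
  a_12 = 92/920 = 0.10, a_22 = 0/920 = 0.00, a_32 = 368/920 = 0.40
  a_13 = 198/1320 = 0.15, a_23 = 198/1320 = 0.15, a_33 = 198/1320 = 0.15
I − A =
  [   0.90    -0.10    -0.15]
  [  -0.30     1.00    -0.15]
  [  -0.40    -0.40     0.85]
Cofactors of I−A, C_ij = (−1)^(i+j)·(minor ij) (rows/columns in the sector order above):
  C_11 = (1.00)(0.85) − (-0.15)(-0.40) = 0.7900
  C_12 = −[(-0.30)(0.85) − (-0.15)(-0.40)] = 0.3150
  C_13 = (-0.30)(-0.40) − (1.00)(-0.40) = 0.5200
  C_21 = −[(-0.10)(0.85) − (-0.15)(-0.40)] = 0.1450
  C_22 = (0.90)(0.85) − (-0.15)(-0.40) = 0.7050
  C_23 = −[(0.90)(-0.40) − (-0.10)(-0.40)] = 0.4000
  C_31 = (-0.10)(-0.15) − (-0.15)(1.00) = 0.1650
  C_32 = −[(0.90)(-0.15) − (-0.15)(-0.30)] = 0.1800
  C_33 = (0.90)(1.00) − (-0.10)(-0.30) = 0.8700
det(I−A) = Σ_j (I−A)_1j·C_1j = (0.90)(0.7900) + (-0.10)(0.3150) + (-0.15)(0.5200) = 0.6015
adj(I−A) = Cᵀ =
  [ 0.7900   0.1450   0.1650]
  [ 0.3150   0.7050   0.1800]
  [ 0.5200   0.4000   0.8700]
(I − A)⁻¹ = adj(I−A) / det(I−A) ≈
  [   1.31338     0.24106     0.27431]
  [   0.52369     1.17207     0.29925]
  [   0.86451     0.66500     1.44638]
The output multiplier for sector j is the column-j sum of the Leontief inverse (I − A)⁻¹ = adj(I−A) / det(I−A).
Column 3 of adj(I−A): (0.1650, 0.1800, 0.8700); det(I−A) = 0.6015.
m_3 = (0.1650 + 0.1800 + 0.8700) / 0.6015 = 1.215 / 0.6015 ≈ 2.0200.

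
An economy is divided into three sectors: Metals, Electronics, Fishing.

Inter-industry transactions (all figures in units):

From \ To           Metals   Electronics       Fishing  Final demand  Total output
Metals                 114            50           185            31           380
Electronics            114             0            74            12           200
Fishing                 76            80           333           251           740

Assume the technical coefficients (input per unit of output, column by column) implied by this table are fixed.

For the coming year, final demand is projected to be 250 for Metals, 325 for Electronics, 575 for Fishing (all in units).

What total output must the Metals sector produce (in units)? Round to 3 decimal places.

x_M = 1572.319

Technical coefficients a_ij = z_ij / X_j:
  a_MM = 114/380 = 0.30, a_EM = 114/380 = 0.30, a_FM = 76/380 = 0.20
  a_ME = 50/200 = 0.25, a_EE = 0/200 = 0.00, a_FE = 80/200 = 0.40
  a_MF = 185/740 = 0.25, a_EF = 74/740 = 0.10, a_FF = 333/740 = 0.45
I − A =
  [   0.70    -0.25    -0.25]
  [  -0.30     1.00    -0.10]
  [  -0.20    -0.40     0.55]
Cofactors of I−A, C_ij = (−1)^(i+j)·(minor ij) (rows/columns in the sector order above):
  C_11 = (1.00)(0.55) − (-0.10)(-0.40) = 0.5100
  C_12 = −[(-0.30)(0.55) − (-0.10)(-0.20)] = 0.1850
  C_13 = (-0.30)(-0.40) − (1.00)(-0.20) = 0.3200
  C_21 = −[(-0.25)(0.55) − (-0.25)(-0.40)] = 0.2375
  C_22 = (0.70)(0.55) − (-0.25)(-0.20) = 0.3350
  C_23 = −[(0.70)(-0.40) − (-0.25)(-0.20)] = 0.3300
  C_31 = (-0.25)(-0.10) − (-0.25)(1.00) = 0.2750
  C_32 = −[(0.70)(-0.10) − (-0.25)(-0.30)] = 0.1450
  C_33 = (0.70)(1.00) − (-0.25)(-0.30) = 0.6250
det(I−A) = Σ_j (I−A)_1j·C_1j = (0.70)(0.5100) + (-0.25)(0.1850) + (-0.25)(0.3200) = 0.23075
adj(I−A) = Cᵀ =
  [ 0.5100   0.2375   0.2750]
  [ 0.1850   0.3350   0.1450]
  [ 0.3200   0.3300   0.6250]
(I − A)⁻¹ = adj(I−A) / det(I−A) ≈
  [   2.2102     1.0293     1.1918]
  [   0.8017     1.4518     0.6284]
  [   1.3868     1.4301     2.7086]
x = (I − A)⁻¹ d = adj(I−A)·d / det(I−A), with det(I−A) = 0.23075:
  x_M = (0.5100·250 + 0.2375·325 + 0.2750·575) / 0.23075 = 362.8125 / 0.23075 ≈ 1572.319
  x_E = (0.1850·250 + 0.3350·325 + 0.1450·575) / 0.23075 = 238.50 / 0.23075 ≈ 1033.586
  x_F = (0.3200·250 + 0.3300·325 + 0.6250·575) / 0.23075 = 546.625 / 0.23075 ≈ 2368.906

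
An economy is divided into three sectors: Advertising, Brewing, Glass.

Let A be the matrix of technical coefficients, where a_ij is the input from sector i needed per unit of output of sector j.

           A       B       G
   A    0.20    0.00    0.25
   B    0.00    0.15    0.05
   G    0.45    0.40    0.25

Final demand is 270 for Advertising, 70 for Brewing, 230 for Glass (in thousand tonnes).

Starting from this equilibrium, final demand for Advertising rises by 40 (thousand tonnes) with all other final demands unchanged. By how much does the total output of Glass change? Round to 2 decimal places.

Δx_G = 38.41

I − A =
  [   0.80     0.00    -0.25]
  [   0.00     0.85    -0.05]
  [  -0.45    -0.40     0.75]
Cofactors of I−A, C_ij = (−1)^(i+j)·(minor ij) (rows/columns in the sector order above):
  C_11 = (0.85)(0.75) − (-0.05)(-0.40) = 0.6175
  C_12 = −[(0.00)(0.75) − (-0.05)(-0.45)] = 0.0225
  C_13 = (0.00)(-0.40) − (0.85)(-0.45) = 0.3825
  C_21 = −[(0.00)(0.75) − (-0.25)(-0.40)] = 0.1000
  C_22 = (0.80)(0.75) − (-0.25)(-0.45) = 0.4875
  C_23 = −[(0.80)(-0.40) − (0.00)(-0.45)] = 0.3200
  C_31 = (0.00)(-0.05) − (-0.25)(0.85) = 0.2125
  C_32 = −[(0.80)(-0.05) − (-0.25)(0.00)] = 0.0400
  C_33 = (0.80)(0.85) − (0.00)(0.00) = 0.6800
det(I−A) = Σ_j (I−A)_1j·C_1j = (0.80)(0.6175) + (0.00)(0.0225) + (-0.25)(0.3825) = 0.398375
adj(I−A) = Cᵀ =
  [ 0.6175   0.1000   0.2125]
  [ 0.0225   0.4875   0.0400]
  [ 0.3825   0.3200   0.6800]
(I − A)⁻¹ = adj(I−A) / det(I−A) ≈
  [   1.5500     0.2510     0.5334]
  [   0.0565     1.2237     0.1004]
  [   0.9602     0.8033     1.7069]
Δx = (I − A)⁻¹ Δd with Δd having +40 in the Advertising component and 0 elsewhere.
So Δx_G = L_GA · (+40), where L_GA = adj(I−A)_GA / det(I−A) = 0.3825 / 0.398375.
Δx_G = 0.3825 × (+40) / 0.398375 = 15.30 / 0.398375 ≈ 38.41.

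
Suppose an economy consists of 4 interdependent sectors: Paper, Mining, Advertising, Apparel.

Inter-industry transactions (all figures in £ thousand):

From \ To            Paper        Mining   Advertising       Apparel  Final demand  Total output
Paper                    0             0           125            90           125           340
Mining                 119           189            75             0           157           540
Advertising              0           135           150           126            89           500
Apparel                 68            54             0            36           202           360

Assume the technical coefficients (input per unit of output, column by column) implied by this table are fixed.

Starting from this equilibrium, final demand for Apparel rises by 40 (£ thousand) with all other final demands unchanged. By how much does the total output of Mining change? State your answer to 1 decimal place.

Δx_2 = 18.7

Technical coefficients a_ij = z_ij / X_j:
  a_11 = 0/340 = 0.00, a_21 = 119/340 = 0.35, a_31 = 0/340 = 0.00, a_41 = 68/340 = 0.20
  a_12 = 0/540 = 0.00, a_22 = 189/540 = 0.35, a_32 = 135/540 = 0.25, a_42 = 54/540 = 0.10
  a_13 = 125/500 = 0.25, a_23 = 75/500 = 0.15, a_33 = 150/500 = 0.30, a_43 = 0/500 = 0.00
  a_14 = 90/360 = 0.25, a_24 = 0/360 = 0.00, a_34 = 126/360 = 0.35, a_44 = 36/360 = 0.10
I − A =
  [   1.00     0.00    -0.25    -0.25]
  [  -0.35     0.65    -0.15     0.00]
  [   0.00    -0.25     0.70    -0.35]
  [  -0.20    -0.10     0.00     0.90]
Compute the cofactors C_ij = (−1)^(i+j)·(3×3 minor ij) of I−A; the adjugate is their transpose:
adj(I−A) = Cᵀ =
  [ 0.370500   0.082500   0.150000   0.161250]
  [ 0.231000   0.577500   0.206250   0.144375]
  [ 0.136500   0.247500   0.543750   0.249375]
  [ 0.108000   0.082500   0.056250   0.395625]
det(I−A) = Σ_j (I−A)_1j·C_1j = (1.00)(0.370500) + (0.00)(0.231000) + (-0.25)(0.136500) + (-0.25)(0.108000) = 0.309375
(I − A)⁻¹ = adj(I−A) / det(I−A) ≈
  [   1.1976     0.2667     0.4848     0.5212]
  [   0.7467     1.8667     0.6667     0.4667]
  [   0.4412     0.8000     1.7576     0.8061]
  [   0.3491     0.2667     0.1818     1.2788]
Δx = (I − A)⁻¹ Δd with Δd having +40 in the Apparel component and 0 elsewhere.
So Δx_2 = L_24 · (+40), where L_24 = adj(I−A)_24 / det(I−A) = 0.144375 / 0.309375.
Δx_2 = 0.144375 × (+40) / 0.309375 = 5.775 / 0.309375 ≈ 18.7.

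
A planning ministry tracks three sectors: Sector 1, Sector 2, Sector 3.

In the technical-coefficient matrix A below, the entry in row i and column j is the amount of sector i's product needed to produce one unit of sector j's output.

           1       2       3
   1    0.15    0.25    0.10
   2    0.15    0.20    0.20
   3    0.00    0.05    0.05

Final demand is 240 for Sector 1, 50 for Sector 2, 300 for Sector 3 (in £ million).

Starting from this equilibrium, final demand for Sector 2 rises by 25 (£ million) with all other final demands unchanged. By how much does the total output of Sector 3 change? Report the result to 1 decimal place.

Δx_3 = 1.8

I − A =
  [   0.85    -0.25    -0.10]
  [  -0.15     0.80    -0.20]
  [   0.00    -0.05     0.95]
Cofactors of I−A, C_ij = (−1)^(i+j)·(minor ij) (rows/columns in the sector order above):
  C_11 = (0.80)(0.95) − (-0.20)(-0.05) = 0.7500
  C_12 = −[(-0.15)(0.95) − (-0.20)(0.00)] = 0.1425
  C_13 = (-0.15)(-0.05) − (0.80)(0.00) = 0.0075
  C_21 = −[(-0.25)(0.95) − (-0.10)(-0.05)] = 0.2425
  C_22 = (0.85)(0.95) − (-0.10)(0.00) = 0.8075
  C_23 = −[(0.85)(-0.05) − (-0.25)(0.00)] = 0.0425
  C_31 = (-0.25)(-0.20) − (-0.10)(0.80) = 0.1300
  C_32 = −[(0.85)(-0.20) − (-0.10)(-0.15)] = 0.1850
  C_33 = (0.85)(0.80) − (-0.25)(-0.15) = 0.6425
det(I−A) = Σ_j (I−A)_1j·C_1j = (0.85)(0.7500) + (-0.25)(0.1425) + (-0.10)(0.0075) = 0.601125
adj(I−A) = Cᵀ =
  [ 0.7500   0.2425   0.1300]
  [ 0.1425   0.8075   0.1850]
  [ 0.0075   0.0425   0.6425]
(I − A)⁻¹ = adj(I−A) / det(I−A) ≈
  [   1.2477     0.4034     0.2163]
  [   0.2371     1.3433     0.3078]
  [   0.0125     0.0707     1.0688]
Δx = (I − A)⁻¹ Δd with Δd having +25 in the Sector 2 component and 0 elsewhere.
So Δx_3 = L_32 · (+25), where L_32 = adj(I−A)_32 / det(I−A) = 0.0425 / 0.601125.
Δx_3 = 0.0425 × (+25) / 0.601125 = 1.0625 / 0.601125 ≈ 1.8.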